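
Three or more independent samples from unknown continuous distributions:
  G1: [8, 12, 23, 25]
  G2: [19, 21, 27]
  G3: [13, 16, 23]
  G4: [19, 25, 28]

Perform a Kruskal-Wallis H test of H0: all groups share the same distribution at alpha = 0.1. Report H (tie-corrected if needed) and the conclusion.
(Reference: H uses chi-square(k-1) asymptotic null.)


Step 1: Combine all N = 13 observations and assign midranks.
sorted (value, group, rank): (8,G1,1), (12,G1,2), (13,G3,3), (16,G3,4), (19,G2,5.5), (19,G4,5.5), (21,G2,7), (23,G1,8.5), (23,G3,8.5), (25,G1,10.5), (25,G4,10.5), (27,G2,12), (28,G4,13)
Step 2: Sum ranks within each group.
R_1 = 22 (n_1 = 4)
R_2 = 24.5 (n_2 = 3)
R_3 = 15.5 (n_3 = 3)
R_4 = 29 (n_4 = 3)
Step 3: H = 12/(N(N+1)) * sum(R_i^2/n_i) - 3(N+1)
     = 12/(13*14) * (22^2/4 + 24.5^2/3 + 15.5^2/3 + 29^2/3) - 3*14
     = 0.065934 * 681.5 - 42
     = 2.934066.
Step 4: Ties present; correction factor C = 1 - 18/(13^3 - 13) = 0.991758. Corrected H = 2.934066 / 0.991758 = 2.958449.
Step 5: Under H0, H ~ chi^2(3); p-value = 0.398076.
Step 6: alpha = 0.1. fail to reject H0.

H = 2.9584, df = 3, p = 0.398076, fail to reject H0.


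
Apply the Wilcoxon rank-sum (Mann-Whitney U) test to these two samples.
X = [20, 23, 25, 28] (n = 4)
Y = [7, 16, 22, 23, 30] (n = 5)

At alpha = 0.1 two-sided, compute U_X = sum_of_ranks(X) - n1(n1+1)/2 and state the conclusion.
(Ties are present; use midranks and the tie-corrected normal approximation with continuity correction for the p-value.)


Step 1: Combine and sort all 9 observations; assign midranks.
sorted (value, group): (7,Y), (16,Y), (20,X), (22,Y), (23,X), (23,Y), (25,X), (28,X), (30,Y)
ranks: 7->1, 16->2, 20->3, 22->4, 23->5.5, 23->5.5, 25->7, 28->8, 30->9
Step 2: Rank sum for X: R1 = 3 + 5.5 + 7 + 8 = 23.5.
Step 3: U_X = R1 - n1(n1+1)/2 = 23.5 - 4*5/2 = 23.5 - 10 = 13.5.
       U_Y = n1*n2 - U_X = 20 - 13.5 = 6.5.
Step 4: Ties are present, so use the tie-corrected normal approximation (with continuity correction) for the p-value.
Step 5: p-value = 0.460558; compare to alpha = 0.1. fail to reject H0.

U_X = 13.5, p = 0.460558, fail to reject H0 at alpha = 0.1.


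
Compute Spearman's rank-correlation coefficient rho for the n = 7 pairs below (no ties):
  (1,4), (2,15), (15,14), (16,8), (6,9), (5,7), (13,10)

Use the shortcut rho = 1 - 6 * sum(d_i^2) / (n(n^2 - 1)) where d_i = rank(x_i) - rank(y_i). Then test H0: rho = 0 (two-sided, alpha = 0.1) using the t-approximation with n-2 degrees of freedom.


Step 1: Rank x and y separately (midranks; no ties here).
rank(x): 1->1, 2->2, 15->6, 16->7, 6->4, 5->3, 13->5
rank(y): 4->1, 15->7, 14->6, 8->3, 9->4, 7->2, 10->5
Step 2: d_i = R_x(i) - R_y(i); compute d_i^2.
  (1-1)^2=0, (2-7)^2=25, (6-6)^2=0, (7-3)^2=16, (4-4)^2=0, (3-2)^2=1, (5-5)^2=0
sum(d^2) = 42.
Step 3: rho = 1 - 6*42 / (7*(7^2 - 1)) = 1 - 252/336 = 0.250000.
Step 4: Under H0, t = rho * sqrt((n-2)/(1-rho^2)) = 0.5774 ~ t(5).
Step 5: Two-sided p-value from the t-distribution with 5 df = 0.588724.
Step 6: alpha = 0.1. fail to reject H0.

rho = 0.2500, p = 0.588724, fail to reject H0 at alpha = 0.1.


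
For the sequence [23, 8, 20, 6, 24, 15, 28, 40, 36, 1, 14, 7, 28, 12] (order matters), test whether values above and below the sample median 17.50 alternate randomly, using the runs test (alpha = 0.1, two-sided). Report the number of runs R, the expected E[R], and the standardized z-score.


Step 1: Compute median = 17.50; label A = above, B = below.
Labels in order: ABABABAAABBBAB  (n_A = 7, n_B = 7)
Step 2: Count runs R = 10.
Step 3: Under H0 (random ordering), E[R] = 2*n_A*n_B/(n_A+n_B) + 1 = 2*7*7/14 + 1 = 8.0000.
        Var[R] = 2*n_A*n_B*(2*n_A*n_B - n_A - n_B) / ((n_A+n_B)^2 * (n_A+n_B-1)) = 8232/2548 = 3.2308.
        SD[R] = 1.7974.
Step 4: Continuity-corrected z = (R - 0.5 - E[R]) / SD[R] = (10 - 0.5 - 8.0000) / 1.7974 = 0.8345.
Step 5: Two-sided p-value via normal approximation = 2*(1 - Phi(|z|)) = 0.403986.
Step 6: alpha = 0.1. fail to reject H0.

R = 10, z = 0.8345, p = 0.403986, fail to reject H0.


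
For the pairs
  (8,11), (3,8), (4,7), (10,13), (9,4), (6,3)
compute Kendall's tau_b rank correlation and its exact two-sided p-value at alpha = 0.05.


Step 1: Enumerate the 15 unordered pairs (i,j) with i<j and classify each by sign(x_j-x_i) * sign(y_j-y_i).
  (1,2):dx=-5,dy=-3->C; (1,3):dx=-4,dy=-4->C; (1,4):dx=+2,dy=+2->C; (1,5):dx=+1,dy=-7->D
  (1,6):dx=-2,dy=-8->C; (2,3):dx=+1,dy=-1->D; (2,4):dx=+7,dy=+5->C; (2,5):dx=+6,dy=-4->D
  (2,6):dx=+3,dy=-5->D; (3,4):dx=+6,dy=+6->C; (3,5):dx=+5,dy=-3->D; (3,6):dx=+2,dy=-4->D
  (4,5):dx=-1,dy=-9->C; (4,6):dx=-4,dy=-10->C; (5,6):dx=-3,dy=-1->C
Step 2: C = 9, D = 6, total pairs = 15.
Step 3: tau = (C - D)/(n(n-1)/2) = (9 - 6)/15 = 0.200000.
Step 4: Exact two-sided p-value (enumerate n! = 720 permutations of y under H0): p = 0.719444.
Step 5: alpha = 0.05. fail to reject H0.

tau_b = 0.2000 (C=9, D=6), p = 0.719444, fail to reject H0.


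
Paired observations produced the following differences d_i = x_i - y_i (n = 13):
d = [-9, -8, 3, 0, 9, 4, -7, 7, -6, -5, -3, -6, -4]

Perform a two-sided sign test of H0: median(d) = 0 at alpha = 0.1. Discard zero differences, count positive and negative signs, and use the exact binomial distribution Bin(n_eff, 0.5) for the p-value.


Step 1: Discard zero differences. Original n = 13; n_eff = number of nonzero differences = 12.
Nonzero differences (with sign): -9, -8, +3, +9, +4, -7, +7, -6, -5, -3, -6, -4
Step 2: Count signs: positive = 4, negative = 8.
Step 3: Under H0: P(positive) = 0.5, so the number of positives S ~ Bin(12, 0.5).
Step 4: Two-sided exact p-value = sum of Bin(12,0.5) probabilities at or below the observed probability = 0.387695.
Step 5: alpha = 0.1. fail to reject H0.

n_eff = 12, pos = 4, neg = 8, p = 0.387695, fail to reject H0.


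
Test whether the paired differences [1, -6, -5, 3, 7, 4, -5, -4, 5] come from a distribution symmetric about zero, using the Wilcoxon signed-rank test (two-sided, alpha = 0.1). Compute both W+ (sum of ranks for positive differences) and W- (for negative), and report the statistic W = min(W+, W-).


Step 1: Drop any zero differences (none here) and take |d_i|.
|d| = [1, 6, 5, 3, 7, 4, 5, 4, 5]
Step 2: Midrank |d_i| (ties get averaged ranks).
ranks: |1|->1, |6|->8, |5|->6, |3|->2, |7|->9, |4|->3.5, |5|->6, |4|->3.5, |5|->6
Step 3: Attach original signs; sum ranks with positive sign and with negative sign.
W+ = 1 + 2 + 9 + 3.5 + 6 = 21.5
W- = 8 + 6 + 6 + 3.5 = 23.5
(Check: W+ + W- = 45 should equal n(n+1)/2 = 45.)
Step 4: Test statistic W = min(W+, W-) = 21.5.
Step 5: Ties in |d|, so use the tie-corrected normal approximation.
        E[W] = n(n+1)/4 = 9*10/4 = 22.5.
        Tie groups: |d|=4 (t=2), |d|=5 (t=3); sum(t^3 - t) = 30.
        Var[W] = n(n+1)(2n+1)/24 - sum(t^3-t)/48 = 1710/24 - 30/48 = 70.625.
        z = (W - E[W]) / sqrt(Var[W]) = (21.5 - 22.5) / 8.4039 = -0.1190.
        Two-sided p = 2*Phi(z) = 0.905281.
Step 6: alpha = 0.1. fail to reject H0.

W+ = 21.5, W- = 23.5, W = min = 21.5, p = 0.905281, fail to reject H0.


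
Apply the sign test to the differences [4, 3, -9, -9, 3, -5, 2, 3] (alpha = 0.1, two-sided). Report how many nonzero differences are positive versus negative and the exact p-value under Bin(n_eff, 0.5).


Step 1: Discard zero differences. Original n = 8; n_eff = number of nonzero differences = 8.
Nonzero differences (with sign): +4, +3, -9, -9, +3, -5, +2, +3
Step 2: Count signs: positive = 5, negative = 3.
Step 3: Under H0: P(positive) = 0.5, so the number of positives S ~ Bin(8, 0.5).
Step 4: Two-sided exact p-value = sum of Bin(8,0.5) probabilities at or below the observed probability = 0.726562.
Step 5: alpha = 0.1. fail to reject H0.

n_eff = 8, pos = 5, neg = 3, p = 0.726562, fail to reject H0.


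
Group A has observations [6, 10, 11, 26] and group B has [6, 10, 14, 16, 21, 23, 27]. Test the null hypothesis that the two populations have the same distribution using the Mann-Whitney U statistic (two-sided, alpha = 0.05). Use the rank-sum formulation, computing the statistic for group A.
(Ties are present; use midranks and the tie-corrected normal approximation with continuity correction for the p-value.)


Step 1: Combine and sort all 11 observations; assign midranks.
sorted (value, group): (6,X), (6,Y), (10,X), (10,Y), (11,X), (14,Y), (16,Y), (21,Y), (23,Y), (26,X), (27,Y)
ranks: 6->1.5, 6->1.5, 10->3.5, 10->3.5, 11->5, 14->6, 16->7, 21->8, 23->9, 26->10, 27->11
Step 2: Rank sum for X: R1 = 1.5 + 3.5 + 5 + 10 = 20.
Step 3: U_X = R1 - n1(n1+1)/2 = 20 - 4*5/2 = 20 - 10 = 10.
       U_Y = n1*n2 - U_X = 28 - 10 = 18.
Step 4: Ties are present, so use the tie-corrected normal approximation (with continuity correction) for the p-value.
Step 5: p-value = 0.506393; compare to alpha = 0.05. fail to reject H0.

U_X = 10, p = 0.506393, fail to reject H0 at alpha = 0.05.


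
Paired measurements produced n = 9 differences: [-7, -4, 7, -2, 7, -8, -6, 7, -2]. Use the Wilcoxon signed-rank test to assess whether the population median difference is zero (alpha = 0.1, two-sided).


Step 1: Drop any zero differences (none here) and take |d_i|.
|d| = [7, 4, 7, 2, 7, 8, 6, 7, 2]
Step 2: Midrank |d_i| (ties get averaged ranks).
ranks: |7|->6.5, |4|->3, |7|->6.5, |2|->1.5, |7|->6.5, |8|->9, |6|->4, |7|->6.5, |2|->1.5
Step 3: Attach original signs; sum ranks with positive sign and with negative sign.
W+ = 6.5 + 6.5 + 6.5 = 19.5
W- = 6.5 + 3 + 1.5 + 9 + 4 + 1.5 = 25.5
(Check: W+ + W- = 45 should equal n(n+1)/2 = 45.)
Step 4: Test statistic W = min(W+, W-) = 19.5.
Step 5: Ties in |d|, so use the tie-corrected normal approximation.
        E[W] = n(n+1)/4 = 9*10/4 = 22.5.
        Tie groups: |d|=2 (t=2), |d|=7 (t=4); sum(t^3 - t) = 66.
        Var[W] = n(n+1)(2n+1)/24 - sum(t^3-t)/48 = 1710/24 - 66/48 = 69.875.
        z = (W - E[W]) / sqrt(Var[W]) = (19.5 - 22.5) / 8.3591 = -0.3589.
        Two-sided p = 2*Phi(z) = 0.719678.
Step 6: alpha = 0.1. fail to reject H0.

W+ = 19.5, W- = 25.5, W = min = 19.5, p = 0.719678, fail to reject H0.


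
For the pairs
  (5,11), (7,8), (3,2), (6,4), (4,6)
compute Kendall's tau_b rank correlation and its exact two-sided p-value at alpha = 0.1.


Step 1: Enumerate the 10 unordered pairs (i,j) with i<j and classify each by sign(x_j-x_i) * sign(y_j-y_i).
  (1,2):dx=+2,dy=-3->D; (1,3):dx=-2,dy=-9->C; (1,4):dx=+1,dy=-7->D; (1,5):dx=-1,dy=-5->C
  (2,3):dx=-4,dy=-6->C; (2,4):dx=-1,dy=-4->C; (2,5):dx=-3,dy=-2->C; (3,4):dx=+3,dy=+2->C
  (3,5):dx=+1,dy=+4->C; (4,5):dx=-2,dy=+2->D
Step 2: C = 7, D = 3, total pairs = 10.
Step 3: tau = (C - D)/(n(n-1)/2) = (7 - 3)/10 = 0.400000.
Step 4: Exact two-sided p-value (enumerate n! = 120 permutations of y under H0): p = 0.483333.
Step 5: alpha = 0.1. fail to reject H0.

tau_b = 0.4000 (C=7, D=3), p = 0.483333, fail to reject H0.


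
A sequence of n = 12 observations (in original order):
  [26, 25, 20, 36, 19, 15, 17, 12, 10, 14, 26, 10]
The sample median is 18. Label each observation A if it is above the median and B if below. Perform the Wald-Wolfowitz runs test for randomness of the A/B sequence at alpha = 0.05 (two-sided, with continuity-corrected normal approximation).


Step 1: Compute median = 18; label A = above, B = below.
Labels in order: AAAAABBBBBAB  (n_A = 6, n_B = 6)
Step 2: Count runs R = 4.
Step 3: Under H0 (random ordering), E[R] = 2*n_A*n_B/(n_A+n_B) + 1 = 2*6*6/12 + 1 = 7.0000.
        Var[R] = 2*n_A*n_B*(2*n_A*n_B - n_A - n_B) / ((n_A+n_B)^2 * (n_A+n_B-1)) = 4320/1584 = 2.7273.
        SD[R] = 1.6514.
Step 4: Continuity-corrected z = (R + 0.5 - E[R]) / SD[R] = (4 + 0.5 - 7.0000) / 1.6514 = -1.5138.
Step 5: Two-sided p-value via normal approximation = 2*(1 - Phi(|z|)) = 0.130070.
Step 6: alpha = 0.05. fail to reject H0.

R = 4, z = -1.5138, p = 0.130070, fail to reject H0.


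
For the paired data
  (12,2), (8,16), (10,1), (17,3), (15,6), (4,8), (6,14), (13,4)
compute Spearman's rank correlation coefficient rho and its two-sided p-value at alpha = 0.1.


Step 1: Rank x and y separately (midranks; no ties here).
rank(x): 12->5, 8->3, 10->4, 17->8, 15->7, 4->1, 6->2, 13->6
rank(y): 2->2, 16->8, 1->1, 3->3, 6->5, 8->6, 14->7, 4->4
Step 2: d_i = R_x(i) - R_y(i); compute d_i^2.
  (5-2)^2=9, (3-8)^2=25, (4-1)^2=9, (8-3)^2=25, (7-5)^2=4, (1-6)^2=25, (2-7)^2=25, (6-4)^2=4
sum(d^2) = 126.
Step 3: rho = 1 - 6*126 / (8*(8^2 - 1)) = 1 - 756/504 = -0.500000.
Step 4: Under H0, t = rho * sqrt((n-2)/(1-rho^2)) = -1.4142 ~ t(6).
Step 5: Two-sided p-value from the t-distribution with 6 df = 0.207031.
Step 6: alpha = 0.1. fail to reject H0.

rho = -0.5000, p = 0.207031, fail to reject H0 at alpha = 0.1.


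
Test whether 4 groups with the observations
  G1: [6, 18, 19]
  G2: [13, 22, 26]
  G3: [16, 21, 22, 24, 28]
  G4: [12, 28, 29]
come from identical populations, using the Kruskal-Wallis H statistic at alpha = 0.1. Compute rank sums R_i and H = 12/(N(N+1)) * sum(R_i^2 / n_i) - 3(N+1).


Step 1: Combine all N = 14 observations and assign midranks.
sorted (value, group, rank): (6,G1,1), (12,G4,2), (13,G2,3), (16,G3,4), (18,G1,5), (19,G1,6), (21,G3,7), (22,G2,8.5), (22,G3,8.5), (24,G3,10), (26,G2,11), (28,G3,12.5), (28,G4,12.5), (29,G4,14)
Step 2: Sum ranks within each group.
R_1 = 12 (n_1 = 3)
R_2 = 22.5 (n_2 = 3)
R_3 = 42 (n_3 = 5)
R_4 = 28.5 (n_4 = 3)
Step 3: H = 12/(N(N+1)) * sum(R_i^2/n_i) - 3(N+1)
     = 12/(14*15) * (12^2/3 + 22.5^2/3 + 42^2/5 + 28.5^2/3) - 3*15
     = 0.057143 * 840.3 - 45
     = 3.017143.
Step 4: Ties present; correction factor C = 1 - 12/(14^3 - 14) = 0.995604. Corrected H = 3.017143 / 0.995604 = 3.030464.
Step 5: Under H0, H ~ chi^2(3); p-value = 0.386952.
Step 6: alpha = 0.1. fail to reject H0.

H = 3.0305, df = 3, p = 0.386952, fail to reject H0.


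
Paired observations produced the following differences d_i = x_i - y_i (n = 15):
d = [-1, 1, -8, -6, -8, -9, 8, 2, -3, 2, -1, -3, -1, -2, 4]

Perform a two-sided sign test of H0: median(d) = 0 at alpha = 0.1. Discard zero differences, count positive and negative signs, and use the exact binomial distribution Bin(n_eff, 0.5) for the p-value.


Step 1: Discard zero differences. Original n = 15; n_eff = number of nonzero differences = 15.
Nonzero differences (with sign): -1, +1, -8, -6, -8, -9, +8, +2, -3, +2, -1, -3, -1, -2, +4
Step 2: Count signs: positive = 5, negative = 10.
Step 3: Under H0: P(positive) = 0.5, so the number of positives S ~ Bin(15, 0.5).
Step 4: Two-sided exact p-value = sum of Bin(15,0.5) probabilities at or below the observed probability = 0.301758.
Step 5: alpha = 0.1. fail to reject H0.

n_eff = 15, pos = 5, neg = 10, p = 0.301758, fail to reject H0.


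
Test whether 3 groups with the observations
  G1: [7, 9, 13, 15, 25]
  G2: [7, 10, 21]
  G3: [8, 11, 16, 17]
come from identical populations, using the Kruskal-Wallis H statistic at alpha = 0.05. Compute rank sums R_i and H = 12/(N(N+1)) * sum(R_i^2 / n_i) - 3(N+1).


Step 1: Combine all N = 12 observations and assign midranks.
sorted (value, group, rank): (7,G1,1.5), (7,G2,1.5), (8,G3,3), (9,G1,4), (10,G2,5), (11,G3,6), (13,G1,7), (15,G1,8), (16,G3,9), (17,G3,10), (21,G2,11), (25,G1,12)
Step 2: Sum ranks within each group.
R_1 = 32.5 (n_1 = 5)
R_2 = 17.5 (n_2 = 3)
R_3 = 28 (n_3 = 4)
Step 3: H = 12/(N(N+1)) * sum(R_i^2/n_i) - 3(N+1)
     = 12/(12*13) * (32.5^2/5 + 17.5^2/3 + 28^2/4) - 3*13
     = 0.076923 * 509.333 - 39
     = 0.179487.
Step 4: Ties present; correction factor C = 1 - 6/(12^3 - 12) = 0.996503. Corrected H = 0.179487 / 0.996503 = 0.180117.
Step 5: Under H0, H ~ chi^2(2); p-value = 0.913878.
Step 6: alpha = 0.05. fail to reject H0.

H = 0.1801, df = 2, p = 0.913878, fail to reject H0.


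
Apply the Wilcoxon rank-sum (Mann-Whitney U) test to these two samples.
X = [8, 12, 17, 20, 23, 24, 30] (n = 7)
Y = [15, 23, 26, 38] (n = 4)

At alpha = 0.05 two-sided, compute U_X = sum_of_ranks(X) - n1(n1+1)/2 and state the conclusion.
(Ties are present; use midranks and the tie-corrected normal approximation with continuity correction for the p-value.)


Step 1: Combine and sort all 11 observations; assign midranks.
sorted (value, group): (8,X), (12,X), (15,Y), (17,X), (20,X), (23,X), (23,Y), (24,X), (26,Y), (30,X), (38,Y)
ranks: 8->1, 12->2, 15->3, 17->4, 20->5, 23->6.5, 23->6.5, 24->8, 26->9, 30->10, 38->11
Step 2: Rank sum for X: R1 = 1 + 2 + 4 + 5 + 6.5 + 8 + 10 = 36.5.
Step 3: U_X = R1 - n1(n1+1)/2 = 36.5 - 7*8/2 = 36.5 - 28 = 8.5.
       U_Y = n1*n2 - U_X = 28 - 8.5 = 19.5.
Step 4: Ties are present, so use the tie-corrected normal approximation (with continuity correction) for the p-value.
Step 5: p-value = 0.343605; compare to alpha = 0.05. fail to reject H0.

U_X = 8.5, p = 0.343605, fail to reject H0 at alpha = 0.05.


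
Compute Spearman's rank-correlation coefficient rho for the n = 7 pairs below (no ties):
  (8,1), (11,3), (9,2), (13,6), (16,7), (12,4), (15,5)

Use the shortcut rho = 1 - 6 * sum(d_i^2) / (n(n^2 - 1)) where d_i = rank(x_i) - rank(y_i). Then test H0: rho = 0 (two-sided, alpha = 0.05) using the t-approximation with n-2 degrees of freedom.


Step 1: Rank x and y separately (midranks; no ties here).
rank(x): 8->1, 11->3, 9->2, 13->5, 16->7, 12->4, 15->6
rank(y): 1->1, 3->3, 2->2, 6->6, 7->7, 4->4, 5->5
Step 2: d_i = R_x(i) - R_y(i); compute d_i^2.
  (1-1)^2=0, (3-3)^2=0, (2-2)^2=0, (5-6)^2=1, (7-7)^2=0, (4-4)^2=0, (6-5)^2=1
sum(d^2) = 2.
Step 3: rho = 1 - 6*2 / (7*(7^2 - 1)) = 1 - 12/336 = 0.964286.
Step 4: Under H0, t = rho * sqrt((n-2)/(1-rho^2)) = 8.1408 ~ t(5).
Step 5: Two-sided p-value from the t-distribution with 5 df = 0.000454.
Step 6: alpha = 0.05. reject H0.

rho = 0.9643, p = 0.000454, reject H0 at alpha = 0.05.


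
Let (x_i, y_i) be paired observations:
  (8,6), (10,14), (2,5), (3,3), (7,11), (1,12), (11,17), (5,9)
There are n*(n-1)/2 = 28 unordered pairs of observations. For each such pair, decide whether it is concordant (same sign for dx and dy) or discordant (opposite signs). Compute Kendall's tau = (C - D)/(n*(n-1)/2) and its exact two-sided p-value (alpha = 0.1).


Step 1: Enumerate the 28 unordered pairs (i,j) with i<j and classify each by sign(x_j-x_i) * sign(y_j-y_i).
  (1,2):dx=+2,dy=+8->C; (1,3):dx=-6,dy=-1->C; (1,4):dx=-5,dy=-3->C; (1,5):dx=-1,dy=+5->D
  (1,6):dx=-7,dy=+6->D; (1,7):dx=+3,dy=+11->C; (1,8):dx=-3,dy=+3->D; (2,3):dx=-8,dy=-9->C
  (2,4):dx=-7,dy=-11->C; (2,5):dx=-3,dy=-3->C; (2,6):dx=-9,dy=-2->C; (2,7):dx=+1,dy=+3->C
  (2,8):dx=-5,dy=-5->C; (3,4):dx=+1,dy=-2->D; (3,5):dx=+5,dy=+6->C; (3,6):dx=-1,dy=+7->D
  (3,7):dx=+9,dy=+12->C; (3,8):dx=+3,dy=+4->C; (4,5):dx=+4,dy=+8->C; (4,6):dx=-2,dy=+9->D
  (4,7):dx=+8,dy=+14->C; (4,8):dx=+2,dy=+6->C; (5,6):dx=-6,dy=+1->D; (5,7):dx=+4,dy=+6->C
  (5,8):dx=-2,dy=-2->C; (6,7):dx=+10,dy=+5->C; (6,8):dx=+4,dy=-3->D; (7,8):dx=-6,dy=-8->C
Step 2: C = 20, D = 8, total pairs = 28.
Step 3: tau = (C - D)/(n(n-1)/2) = (20 - 8)/28 = 0.428571.
Step 4: Exact two-sided p-value (enumerate n! = 40320 permutations of y under H0): p = 0.178869.
Step 5: alpha = 0.1. fail to reject H0.

tau_b = 0.4286 (C=20, D=8), p = 0.178869, fail to reject H0.


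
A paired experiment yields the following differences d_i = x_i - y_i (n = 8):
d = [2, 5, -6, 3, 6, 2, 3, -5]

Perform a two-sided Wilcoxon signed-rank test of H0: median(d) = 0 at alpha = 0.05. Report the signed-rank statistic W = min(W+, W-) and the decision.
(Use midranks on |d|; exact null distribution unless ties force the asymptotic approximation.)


Step 1: Drop any zero differences (none here) and take |d_i|.
|d| = [2, 5, 6, 3, 6, 2, 3, 5]
Step 2: Midrank |d_i| (ties get averaged ranks).
ranks: |2|->1.5, |5|->5.5, |6|->7.5, |3|->3.5, |6|->7.5, |2|->1.5, |3|->3.5, |5|->5.5
Step 3: Attach original signs; sum ranks with positive sign and with negative sign.
W+ = 1.5 + 5.5 + 3.5 + 7.5 + 1.5 + 3.5 = 23
W- = 7.5 + 5.5 = 13
(Check: W+ + W- = 36 should equal n(n+1)/2 = 36.)
Step 4: Test statistic W = min(W+, W-) = 13.
Step 5: Ties in |d|, so use the tie-corrected normal approximation.
        E[W] = n(n+1)/4 = 8*9/4 = 18.
        Tie groups: |d|=2 (t=2), |d|=3 (t=2), |d|=5 (t=2), |d|=6 (t=2); sum(t^3 - t) = 24.
        Var[W] = n(n+1)(2n+1)/24 - sum(t^3-t)/48 = 1224/24 - 24/48 = 50.5.
        z = (W - E[W]) / sqrt(Var[W]) = (13 - 18) / 7.1063 = -0.7036.
        Two-sided p = 2*Phi(z) = 0.481683.
Step 6: alpha = 0.05. fail to reject H0.

W+ = 23, W- = 13, W = min = 13, p = 0.481683, fail to reject H0.


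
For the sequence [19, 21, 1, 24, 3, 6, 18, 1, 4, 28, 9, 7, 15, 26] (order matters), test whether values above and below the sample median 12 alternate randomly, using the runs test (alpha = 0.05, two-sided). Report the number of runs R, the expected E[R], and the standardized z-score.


Step 1: Compute median = 12; label A = above, B = below.
Labels in order: AABABBABBABBAA  (n_A = 7, n_B = 7)
Step 2: Count runs R = 9.
Step 3: Under H0 (random ordering), E[R] = 2*n_A*n_B/(n_A+n_B) + 1 = 2*7*7/14 + 1 = 8.0000.
        Var[R] = 2*n_A*n_B*(2*n_A*n_B - n_A - n_B) / ((n_A+n_B)^2 * (n_A+n_B-1)) = 8232/2548 = 3.2308.
        SD[R] = 1.7974.
Step 4: Continuity-corrected z = (R - 0.5 - E[R]) / SD[R] = (9 - 0.5 - 8.0000) / 1.7974 = 0.2782.
Step 5: Two-sided p-value via normal approximation = 2*(1 - Phi(|z|)) = 0.780879.
Step 6: alpha = 0.05. fail to reject H0.

R = 9, z = 0.2782, p = 0.780879, fail to reject H0.


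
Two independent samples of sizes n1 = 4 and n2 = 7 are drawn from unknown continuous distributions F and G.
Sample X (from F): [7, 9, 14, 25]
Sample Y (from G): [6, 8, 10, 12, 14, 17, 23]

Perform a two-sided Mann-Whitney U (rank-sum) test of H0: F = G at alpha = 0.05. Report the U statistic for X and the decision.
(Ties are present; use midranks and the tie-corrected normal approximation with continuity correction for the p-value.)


Step 1: Combine and sort all 11 observations; assign midranks.
sorted (value, group): (6,Y), (7,X), (8,Y), (9,X), (10,Y), (12,Y), (14,X), (14,Y), (17,Y), (23,Y), (25,X)
ranks: 6->1, 7->2, 8->3, 9->4, 10->5, 12->6, 14->7.5, 14->7.5, 17->9, 23->10, 25->11
Step 2: Rank sum for X: R1 = 2 + 4 + 7.5 + 11 = 24.5.
Step 3: U_X = R1 - n1(n1+1)/2 = 24.5 - 4*5/2 = 24.5 - 10 = 14.5.
       U_Y = n1*n2 - U_X = 28 - 14.5 = 13.5.
Step 4: Ties are present, so use the tie-corrected normal approximation (with continuity correction) for the p-value.
Step 5: p-value = 1.000000; compare to alpha = 0.05. fail to reject H0.

U_X = 14.5, p = 1.000000, fail to reject H0 at alpha = 0.05.


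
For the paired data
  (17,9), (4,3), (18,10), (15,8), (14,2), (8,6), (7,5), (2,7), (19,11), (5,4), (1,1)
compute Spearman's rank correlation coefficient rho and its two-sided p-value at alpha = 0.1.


Step 1: Rank x and y separately (midranks; no ties here).
rank(x): 17->9, 4->3, 18->10, 15->8, 14->7, 8->6, 7->5, 2->2, 19->11, 5->4, 1->1
rank(y): 9->9, 3->3, 10->10, 8->8, 2->2, 6->6, 5->5, 7->7, 11->11, 4->4, 1->1
Step 2: d_i = R_x(i) - R_y(i); compute d_i^2.
  (9-9)^2=0, (3-3)^2=0, (10-10)^2=0, (8-8)^2=0, (7-2)^2=25, (6-6)^2=0, (5-5)^2=0, (2-7)^2=25, (11-11)^2=0, (4-4)^2=0, (1-1)^2=0
sum(d^2) = 50.
Step 3: rho = 1 - 6*50 / (11*(11^2 - 1)) = 1 - 300/1320 = 0.772727.
Step 4: Under H0, t = rho * sqrt((n-2)/(1-rho^2)) = 3.6522 ~ t(9).
Step 5: Two-sided p-value from the t-distribution with 9 df = 0.005299.
Step 6: alpha = 0.1. reject H0.

rho = 0.7727, p = 0.005299, reject H0 at alpha = 0.1.


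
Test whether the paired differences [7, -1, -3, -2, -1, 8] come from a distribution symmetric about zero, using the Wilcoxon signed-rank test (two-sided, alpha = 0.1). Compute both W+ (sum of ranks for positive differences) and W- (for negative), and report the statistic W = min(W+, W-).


Step 1: Drop any zero differences (none here) and take |d_i|.
|d| = [7, 1, 3, 2, 1, 8]
Step 2: Midrank |d_i| (ties get averaged ranks).
ranks: |7|->5, |1|->1.5, |3|->4, |2|->3, |1|->1.5, |8|->6
Step 3: Attach original signs; sum ranks with positive sign and with negative sign.
W+ = 5 + 6 = 11
W- = 1.5 + 4 + 3 + 1.5 = 10
(Check: W+ + W- = 21 should equal n(n+1)/2 = 21.)
Step 4: Test statistic W = min(W+, W-) = 10.
Step 5: Ties in |d|, so use the tie-corrected normal approximation.
        E[W] = n(n+1)/4 = 6*7/4 = 10.5.
        Tie groups: |d|=1 (t=2); sum(t^3 - t) = 6.
        Var[W] = n(n+1)(2n+1)/24 - sum(t^3-t)/48 = 546/24 - 6/48 = 22.625.
        z = (W - E[W]) / sqrt(Var[W]) = (10 - 10.5) / 4.7566 = -0.1051.
        Two-sided p = 2*Phi(z) = 0.916282.
Step 6: alpha = 0.1. fail to reject H0.

W+ = 11, W- = 10, W = min = 10, p = 0.916282, fail to reject H0.


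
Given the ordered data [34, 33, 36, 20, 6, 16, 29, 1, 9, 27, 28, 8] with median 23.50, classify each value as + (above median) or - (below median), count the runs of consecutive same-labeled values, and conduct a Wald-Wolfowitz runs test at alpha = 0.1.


Step 1: Compute median = 23.50; label A = above, B = below.
Labels in order: AAABBBABBAAB  (n_A = 6, n_B = 6)
Step 2: Count runs R = 6.
Step 3: Under H0 (random ordering), E[R] = 2*n_A*n_B/(n_A+n_B) + 1 = 2*6*6/12 + 1 = 7.0000.
        Var[R] = 2*n_A*n_B*(2*n_A*n_B - n_A - n_B) / ((n_A+n_B)^2 * (n_A+n_B-1)) = 4320/1584 = 2.7273.
        SD[R] = 1.6514.
Step 4: Continuity-corrected z = (R + 0.5 - E[R]) / SD[R] = (6 + 0.5 - 7.0000) / 1.6514 = -0.3028.
Step 5: Two-sided p-value via normal approximation = 2*(1 - Phi(|z|)) = 0.762069.
Step 6: alpha = 0.1. fail to reject H0.

R = 6, z = -0.3028, p = 0.762069, fail to reject H0.


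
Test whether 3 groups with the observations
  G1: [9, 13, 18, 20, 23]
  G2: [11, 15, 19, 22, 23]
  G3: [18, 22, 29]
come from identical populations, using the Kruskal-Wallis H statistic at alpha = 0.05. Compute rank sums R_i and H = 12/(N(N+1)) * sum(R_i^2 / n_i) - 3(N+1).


Step 1: Combine all N = 13 observations and assign midranks.
sorted (value, group, rank): (9,G1,1), (11,G2,2), (13,G1,3), (15,G2,4), (18,G1,5.5), (18,G3,5.5), (19,G2,7), (20,G1,8), (22,G2,9.5), (22,G3,9.5), (23,G1,11.5), (23,G2,11.5), (29,G3,13)
Step 2: Sum ranks within each group.
R_1 = 29 (n_1 = 5)
R_2 = 34 (n_2 = 5)
R_3 = 28 (n_3 = 3)
Step 3: H = 12/(N(N+1)) * sum(R_i^2/n_i) - 3(N+1)
     = 12/(13*14) * (29^2/5 + 34^2/5 + 28^2/3) - 3*14
     = 0.065934 * 660.733 - 42
     = 1.564835.
Step 4: Ties present; correction factor C = 1 - 18/(13^3 - 13) = 0.991758. Corrected H = 1.564835 / 0.991758 = 1.577839.
Step 5: Under H0, H ~ chi^2(2); p-value = 0.454335.
Step 6: alpha = 0.05. fail to reject H0.

H = 1.5778, df = 2, p = 0.454335, fail to reject H0.


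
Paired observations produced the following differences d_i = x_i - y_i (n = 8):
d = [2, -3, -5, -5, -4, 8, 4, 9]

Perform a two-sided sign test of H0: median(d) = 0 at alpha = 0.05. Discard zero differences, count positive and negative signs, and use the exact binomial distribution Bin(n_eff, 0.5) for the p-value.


Step 1: Discard zero differences. Original n = 8; n_eff = number of nonzero differences = 8.
Nonzero differences (with sign): +2, -3, -5, -5, -4, +8, +4, +9
Step 2: Count signs: positive = 4, negative = 4.
Step 3: Under H0: P(positive) = 0.5, so the number of positives S ~ Bin(8, 0.5).
Step 4: Two-sided exact p-value = sum of Bin(8,0.5) probabilities at or below the observed probability = 1.000000.
Step 5: alpha = 0.05. fail to reject H0.

n_eff = 8, pos = 4, neg = 4, p = 1.000000, fail to reject H0.


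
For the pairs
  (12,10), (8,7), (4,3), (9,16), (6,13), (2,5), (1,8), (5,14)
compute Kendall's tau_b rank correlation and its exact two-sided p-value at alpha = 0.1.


Step 1: Enumerate the 28 unordered pairs (i,j) with i<j and classify each by sign(x_j-x_i) * sign(y_j-y_i).
  (1,2):dx=-4,dy=-3->C; (1,3):dx=-8,dy=-7->C; (1,4):dx=-3,dy=+6->D; (1,5):dx=-6,dy=+3->D
  (1,6):dx=-10,dy=-5->C; (1,7):dx=-11,dy=-2->C; (1,8):dx=-7,dy=+4->D; (2,3):dx=-4,dy=-4->C
  (2,4):dx=+1,dy=+9->C; (2,5):dx=-2,dy=+6->D; (2,6):dx=-6,dy=-2->C; (2,7):dx=-7,dy=+1->D
  (2,8):dx=-3,dy=+7->D; (3,4):dx=+5,dy=+13->C; (3,5):dx=+2,dy=+10->C; (3,6):dx=-2,dy=+2->D
  (3,7):dx=-3,dy=+5->D; (3,8):dx=+1,dy=+11->C; (4,5):dx=-3,dy=-3->C; (4,6):dx=-7,dy=-11->C
  (4,7):dx=-8,dy=-8->C; (4,8):dx=-4,dy=-2->C; (5,6):dx=-4,dy=-8->C; (5,7):dx=-5,dy=-5->C
  (5,8):dx=-1,dy=+1->D; (6,7):dx=-1,dy=+3->D; (6,8):dx=+3,dy=+9->C; (7,8):dx=+4,dy=+6->C
Step 2: C = 18, D = 10, total pairs = 28.
Step 3: tau = (C - D)/(n(n-1)/2) = (18 - 10)/28 = 0.285714.
Step 4: Exact two-sided p-value (enumerate n! = 40320 permutations of y under H0): p = 0.398760.
Step 5: alpha = 0.1. fail to reject H0.

tau_b = 0.2857 (C=18, D=10), p = 0.398760, fail to reject H0.


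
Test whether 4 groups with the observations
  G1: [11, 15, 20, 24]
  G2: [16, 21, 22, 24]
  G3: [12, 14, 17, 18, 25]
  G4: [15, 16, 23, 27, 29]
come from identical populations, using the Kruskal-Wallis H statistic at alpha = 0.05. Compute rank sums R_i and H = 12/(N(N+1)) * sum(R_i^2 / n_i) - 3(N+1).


Step 1: Combine all N = 18 observations and assign midranks.
sorted (value, group, rank): (11,G1,1), (12,G3,2), (14,G3,3), (15,G1,4.5), (15,G4,4.5), (16,G2,6.5), (16,G4,6.5), (17,G3,8), (18,G3,9), (20,G1,10), (21,G2,11), (22,G2,12), (23,G4,13), (24,G1,14.5), (24,G2,14.5), (25,G3,16), (27,G4,17), (29,G4,18)
Step 2: Sum ranks within each group.
R_1 = 30 (n_1 = 4)
R_2 = 44 (n_2 = 4)
R_3 = 38 (n_3 = 5)
R_4 = 59 (n_4 = 5)
Step 3: H = 12/(N(N+1)) * sum(R_i^2/n_i) - 3(N+1)
     = 12/(18*19) * (30^2/4 + 44^2/4 + 38^2/5 + 59^2/5) - 3*19
     = 0.035088 * 1694 - 57
     = 2.438596.
Step 4: Ties present; correction factor C = 1 - 18/(18^3 - 18) = 0.996904. Corrected H = 2.438596 / 0.996904 = 2.446170.
Step 5: Under H0, H ~ chi^2(3); p-value = 0.485098.
Step 6: alpha = 0.05. fail to reject H0.

H = 2.4462, df = 3, p = 0.485098, fail to reject H0.


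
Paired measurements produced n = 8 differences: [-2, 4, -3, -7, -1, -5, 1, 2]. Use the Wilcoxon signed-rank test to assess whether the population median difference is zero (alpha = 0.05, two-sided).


Step 1: Drop any zero differences (none here) and take |d_i|.
|d| = [2, 4, 3, 7, 1, 5, 1, 2]
Step 2: Midrank |d_i| (ties get averaged ranks).
ranks: |2|->3.5, |4|->6, |3|->5, |7|->8, |1|->1.5, |5|->7, |1|->1.5, |2|->3.5
Step 3: Attach original signs; sum ranks with positive sign and with negative sign.
W+ = 6 + 1.5 + 3.5 = 11
W- = 3.5 + 5 + 8 + 1.5 + 7 = 25
(Check: W+ + W- = 36 should equal n(n+1)/2 = 36.)
Step 4: Test statistic W = min(W+, W-) = 11.
Step 5: Ties in |d|, so use the tie-corrected normal approximation.
        E[W] = n(n+1)/4 = 8*9/4 = 18.
        Tie groups: |d|=1 (t=2), |d|=2 (t=2); sum(t^3 - t) = 12.
        Var[W] = n(n+1)(2n+1)/24 - sum(t^3-t)/48 = 1224/24 - 12/48 = 50.75.
        z = (W - E[W]) / sqrt(Var[W]) = (11 - 18) / 7.1239 = -0.9826.
        Two-sided p = 2*Phi(z) = 0.325801.
Step 6: alpha = 0.05. fail to reject H0.

W+ = 11, W- = 25, W = min = 11, p = 0.325801, fail to reject H0.


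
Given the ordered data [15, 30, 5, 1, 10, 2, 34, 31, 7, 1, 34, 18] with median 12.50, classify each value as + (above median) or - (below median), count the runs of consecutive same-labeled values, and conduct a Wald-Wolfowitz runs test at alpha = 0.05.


Step 1: Compute median = 12.50; label A = above, B = below.
Labels in order: AABBBBAABBAA  (n_A = 6, n_B = 6)
Step 2: Count runs R = 5.
Step 3: Under H0 (random ordering), E[R] = 2*n_A*n_B/(n_A+n_B) + 1 = 2*6*6/12 + 1 = 7.0000.
        Var[R] = 2*n_A*n_B*(2*n_A*n_B - n_A - n_B) / ((n_A+n_B)^2 * (n_A+n_B-1)) = 4320/1584 = 2.7273.
        SD[R] = 1.6514.
Step 4: Continuity-corrected z = (R + 0.5 - E[R]) / SD[R] = (5 + 0.5 - 7.0000) / 1.6514 = -0.9083.
Step 5: Two-sided p-value via normal approximation = 2*(1 - Phi(|z|)) = 0.363722.
Step 6: alpha = 0.05. fail to reject H0.

R = 5, z = -0.9083, p = 0.363722, fail to reject H0.


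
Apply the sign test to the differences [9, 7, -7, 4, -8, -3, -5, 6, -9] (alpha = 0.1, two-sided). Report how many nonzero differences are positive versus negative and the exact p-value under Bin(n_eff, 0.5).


Step 1: Discard zero differences. Original n = 9; n_eff = number of nonzero differences = 9.
Nonzero differences (with sign): +9, +7, -7, +4, -8, -3, -5, +6, -9
Step 2: Count signs: positive = 4, negative = 5.
Step 3: Under H0: P(positive) = 0.5, so the number of positives S ~ Bin(9, 0.5).
Step 4: Two-sided exact p-value = sum of Bin(9,0.5) probabilities at or below the observed probability = 1.000000.
Step 5: alpha = 0.1. fail to reject H0.

n_eff = 9, pos = 4, neg = 5, p = 1.000000, fail to reject H0.


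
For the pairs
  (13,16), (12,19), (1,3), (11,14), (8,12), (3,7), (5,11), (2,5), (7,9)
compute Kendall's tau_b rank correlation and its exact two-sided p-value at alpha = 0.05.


Step 1: Enumerate the 36 unordered pairs (i,j) with i<j and classify each by sign(x_j-x_i) * sign(y_j-y_i).
  (1,2):dx=-1,dy=+3->D; (1,3):dx=-12,dy=-13->C; (1,4):dx=-2,dy=-2->C; (1,5):dx=-5,dy=-4->C
  (1,6):dx=-10,dy=-9->C; (1,7):dx=-8,dy=-5->C; (1,8):dx=-11,dy=-11->C; (1,9):dx=-6,dy=-7->C
  (2,3):dx=-11,dy=-16->C; (2,4):dx=-1,dy=-5->C; (2,5):dx=-4,dy=-7->C; (2,6):dx=-9,dy=-12->C
  (2,7):dx=-7,dy=-8->C; (2,8):dx=-10,dy=-14->C; (2,9):dx=-5,dy=-10->C; (3,4):dx=+10,dy=+11->C
  (3,5):dx=+7,dy=+9->C; (3,6):dx=+2,dy=+4->C; (3,7):dx=+4,dy=+8->C; (3,8):dx=+1,dy=+2->C
  (3,9):dx=+6,dy=+6->C; (4,5):dx=-3,dy=-2->C; (4,6):dx=-8,dy=-7->C; (4,7):dx=-6,dy=-3->C
  (4,8):dx=-9,dy=-9->C; (4,9):dx=-4,dy=-5->C; (5,6):dx=-5,dy=-5->C; (5,7):dx=-3,dy=-1->C
  (5,8):dx=-6,dy=-7->C; (5,9):dx=-1,dy=-3->C; (6,7):dx=+2,dy=+4->C; (6,8):dx=-1,dy=-2->C
  (6,9):dx=+4,dy=+2->C; (7,8):dx=-3,dy=-6->C; (7,9):dx=+2,dy=-2->D; (8,9):dx=+5,dy=+4->C
Step 2: C = 34, D = 2, total pairs = 36.
Step 3: tau = (C - D)/(n(n-1)/2) = (34 - 2)/36 = 0.888889.
Step 4: Exact two-sided p-value (enumerate n! = 362880 permutations of y under H0): p = 0.000243.
Step 5: alpha = 0.05. reject H0.

tau_b = 0.8889 (C=34, D=2), p = 0.000243, reject H0.


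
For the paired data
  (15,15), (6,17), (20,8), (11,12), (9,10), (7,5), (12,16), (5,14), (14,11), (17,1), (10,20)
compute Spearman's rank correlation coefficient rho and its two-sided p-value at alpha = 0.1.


Step 1: Rank x and y separately (midranks; no ties here).
rank(x): 15->9, 6->2, 20->11, 11->6, 9->4, 7->3, 12->7, 5->1, 14->8, 17->10, 10->5
rank(y): 15->8, 17->10, 8->3, 12->6, 10->4, 5->2, 16->9, 14->7, 11->5, 1->1, 20->11
Step 2: d_i = R_x(i) - R_y(i); compute d_i^2.
  (9-8)^2=1, (2-10)^2=64, (11-3)^2=64, (6-6)^2=0, (4-4)^2=0, (3-2)^2=1, (7-9)^2=4, (1-7)^2=36, (8-5)^2=9, (10-1)^2=81, (5-11)^2=36
sum(d^2) = 296.
Step 3: rho = 1 - 6*296 / (11*(11^2 - 1)) = 1 - 1776/1320 = -0.345455.
Step 4: Under H0, t = rho * sqrt((n-2)/(1-rho^2)) = -1.1044 ~ t(9).
Step 5: Two-sided p-value from the t-distribution with 9 df = 0.298089.
Step 6: alpha = 0.1. fail to reject H0.

rho = -0.3455, p = 0.298089, fail to reject H0 at alpha = 0.1.


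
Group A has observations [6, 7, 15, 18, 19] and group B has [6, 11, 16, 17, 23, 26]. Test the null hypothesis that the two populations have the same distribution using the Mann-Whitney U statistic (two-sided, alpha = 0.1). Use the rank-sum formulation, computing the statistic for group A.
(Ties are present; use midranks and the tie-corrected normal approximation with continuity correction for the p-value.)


Step 1: Combine and sort all 11 observations; assign midranks.
sorted (value, group): (6,X), (6,Y), (7,X), (11,Y), (15,X), (16,Y), (17,Y), (18,X), (19,X), (23,Y), (26,Y)
ranks: 6->1.5, 6->1.5, 7->3, 11->4, 15->5, 16->6, 17->7, 18->8, 19->9, 23->10, 26->11
Step 2: Rank sum for X: R1 = 1.5 + 3 + 5 + 8 + 9 = 26.5.
Step 3: U_X = R1 - n1(n1+1)/2 = 26.5 - 5*6/2 = 26.5 - 15 = 11.5.
       U_Y = n1*n2 - U_X = 30 - 11.5 = 18.5.
Step 4: Ties are present, so use the tie-corrected normal approximation (with continuity correction) for the p-value.
Step 5: p-value = 0.583025; compare to alpha = 0.1. fail to reject H0.

U_X = 11.5, p = 0.583025, fail to reject H0 at alpha = 0.1.


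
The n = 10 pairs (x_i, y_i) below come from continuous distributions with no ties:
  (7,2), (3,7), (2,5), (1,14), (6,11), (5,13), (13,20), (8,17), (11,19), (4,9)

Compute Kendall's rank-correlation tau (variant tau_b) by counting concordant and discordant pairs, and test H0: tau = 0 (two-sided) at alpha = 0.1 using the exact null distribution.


Step 1: Enumerate the 45 unordered pairs (i,j) with i<j and classify each by sign(x_j-x_i) * sign(y_j-y_i).
  (1,2):dx=-4,dy=+5->D; (1,3):dx=-5,dy=+3->D; (1,4):dx=-6,dy=+12->D; (1,5):dx=-1,dy=+9->D
  (1,6):dx=-2,dy=+11->D; (1,7):dx=+6,dy=+18->C; (1,8):dx=+1,dy=+15->C; (1,9):dx=+4,dy=+17->C
  (1,10):dx=-3,dy=+7->D; (2,3):dx=-1,dy=-2->C; (2,4):dx=-2,dy=+7->D; (2,5):dx=+3,dy=+4->C
  (2,6):dx=+2,dy=+6->C; (2,7):dx=+10,dy=+13->C; (2,8):dx=+5,dy=+10->C; (2,9):dx=+8,dy=+12->C
  (2,10):dx=+1,dy=+2->C; (3,4):dx=-1,dy=+9->D; (3,5):dx=+4,dy=+6->C; (3,6):dx=+3,dy=+8->C
  (3,7):dx=+11,dy=+15->C; (3,8):dx=+6,dy=+12->C; (3,9):dx=+9,dy=+14->C; (3,10):dx=+2,dy=+4->C
  (4,5):dx=+5,dy=-3->D; (4,6):dx=+4,dy=-1->D; (4,7):dx=+12,dy=+6->C; (4,8):dx=+7,dy=+3->C
  (4,9):dx=+10,dy=+5->C; (4,10):dx=+3,dy=-5->D; (5,6):dx=-1,dy=+2->D; (5,7):dx=+7,dy=+9->C
  (5,8):dx=+2,dy=+6->C; (5,9):dx=+5,dy=+8->C; (5,10):dx=-2,dy=-2->C; (6,7):dx=+8,dy=+7->C
  (6,8):dx=+3,dy=+4->C; (6,9):dx=+6,dy=+6->C; (6,10):dx=-1,dy=-4->C; (7,8):dx=-5,dy=-3->C
  (7,9):dx=-2,dy=-1->C; (7,10):dx=-9,dy=-11->C; (8,9):dx=+3,dy=+2->C; (8,10):dx=-4,dy=-8->C
  (9,10):dx=-7,dy=-10->C
Step 2: C = 33, D = 12, total pairs = 45.
Step 3: tau = (C - D)/(n(n-1)/2) = (33 - 12)/45 = 0.466667.
Step 4: Exact two-sided p-value (enumerate n! = 3628800 permutations of y under H0): p = 0.072550.
Step 5: alpha = 0.1. reject H0.

tau_b = 0.4667 (C=33, D=12), p = 0.072550, reject H0.


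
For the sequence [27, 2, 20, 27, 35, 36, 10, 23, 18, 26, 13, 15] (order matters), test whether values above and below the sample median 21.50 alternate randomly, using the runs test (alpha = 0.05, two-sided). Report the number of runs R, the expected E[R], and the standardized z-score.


Step 1: Compute median = 21.50; label A = above, B = below.
Labels in order: ABBAAABABABB  (n_A = 6, n_B = 6)
Step 2: Count runs R = 8.
Step 3: Under H0 (random ordering), E[R] = 2*n_A*n_B/(n_A+n_B) + 1 = 2*6*6/12 + 1 = 7.0000.
        Var[R] = 2*n_A*n_B*(2*n_A*n_B - n_A - n_B) / ((n_A+n_B)^2 * (n_A+n_B-1)) = 4320/1584 = 2.7273.
        SD[R] = 1.6514.
Step 4: Continuity-corrected z = (R - 0.5 - E[R]) / SD[R] = (8 - 0.5 - 7.0000) / 1.6514 = 0.3028.
Step 5: Two-sided p-value via normal approximation = 2*(1 - Phi(|z|)) = 0.762069.
Step 6: alpha = 0.05. fail to reject H0.

R = 8, z = 0.3028, p = 0.762069, fail to reject H0.


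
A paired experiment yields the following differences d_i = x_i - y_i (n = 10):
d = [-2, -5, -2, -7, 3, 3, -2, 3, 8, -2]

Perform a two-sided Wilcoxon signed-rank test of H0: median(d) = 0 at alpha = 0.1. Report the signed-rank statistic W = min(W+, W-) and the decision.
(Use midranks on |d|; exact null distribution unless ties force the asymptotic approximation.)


Step 1: Drop any zero differences (none here) and take |d_i|.
|d| = [2, 5, 2, 7, 3, 3, 2, 3, 8, 2]
Step 2: Midrank |d_i| (ties get averaged ranks).
ranks: |2|->2.5, |5|->8, |2|->2.5, |7|->9, |3|->6, |3|->6, |2|->2.5, |3|->6, |8|->10, |2|->2.5
Step 3: Attach original signs; sum ranks with positive sign and with negative sign.
W+ = 6 + 6 + 6 + 10 = 28
W- = 2.5 + 8 + 2.5 + 9 + 2.5 + 2.5 = 27
(Check: W+ + W- = 55 should equal n(n+1)/2 = 55.)
Step 4: Test statistic W = min(W+, W-) = 27.
Step 5: Ties in |d|, so use the tie-corrected normal approximation.
        E[W] = n(n+1)/4 = 10*11/4 = 27.5.
        Tie groups: |d|=2 (t=4), |d|=3 (t=3); sum(t^3 - t) = 84.
        Var[W] = n(n+1)(2n+1)/24 - sum(t^3-t)/48 = 2310/24 - 84/48 = 94.5.
        z = (W - E[W]) / sqrt(Var[W]) = (27 - 27.5) / 9.7211 = -0.0514.
        Two-sided p = 2*Phi(z) = 0.958979.
Step 6: alpha = 0.1. fail to reject H0.

W+ = 28, W- = 27, W = min = 27, p = 0.958979, fail to reject H0.


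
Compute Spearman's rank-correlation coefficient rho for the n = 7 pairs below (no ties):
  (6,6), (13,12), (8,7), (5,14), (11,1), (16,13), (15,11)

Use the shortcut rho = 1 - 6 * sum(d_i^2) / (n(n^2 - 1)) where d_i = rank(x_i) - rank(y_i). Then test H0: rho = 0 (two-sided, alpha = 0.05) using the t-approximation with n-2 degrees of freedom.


Step 1: Rank x and y separately (midranks; no ties here).
rank(x): 6->2, 13->5, 8->3, 5->1, 11->4, 16->7, 15->6
rank(y): 6->2, 12->5, 7->3, 14->7, 1->1, 13->6, 11->4
Step 2: d_i = R_x(i) - R_y(i); compute d_i^2.
  (2-2)^2=0, (5-5)^2=0, (3-3)^2=0, (1-7)^2=36, (4-1)^2=9, (7-6)^2=1, (6-4)^2=4
sum(d^2) = 50.
Step 3: rho = 1 - 6*50 / (7*(7^2 - 1)) = 1 - 300/336 = 0.107143.
Step 4: Under H0, t = rho * sqrt((n-2)/(1-rho^2)) = 0.2410 ~ t(5).
Step 5: Two-sided p-value from the t-distribution with 5 df = 0.819151.
Step 6: alpha = 0.05. fail to reject H0.

rho = 0.1071, p = 0.819151, fail to reject H0 at alpha = 0.05.
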